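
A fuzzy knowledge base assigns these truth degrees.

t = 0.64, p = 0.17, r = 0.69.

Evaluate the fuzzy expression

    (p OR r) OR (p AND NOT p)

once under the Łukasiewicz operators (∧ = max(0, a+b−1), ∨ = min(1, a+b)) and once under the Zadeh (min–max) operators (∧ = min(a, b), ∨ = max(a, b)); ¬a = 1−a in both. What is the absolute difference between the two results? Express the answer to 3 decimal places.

Under Łukasiewicz:
  p OR r = min(1, a+b) on (0.17, 0.69) = 0.86
  NOT p = 1 − 0.17 = 0.83
  p AND NOT p = max(0, a+b−1) on (0.17, 0.83) = 0.00
  (p OR r) OR (p AND NOT p) = min(1, a+b) on (0.86, 0.00) = 0.86
  → value = 0.8600
Under Zadeh (min–max):
  p OR r = max(a, b) on (0.17, 0.69) = 0.69
  NOT p = 1 − 0.17 = 0.83
  p AND NOT p = min(a, b) on (0.17, 0.83) = 0.17
  (p OR r) OR (p AND NOT p) = max(a, b) on (0.69, 0.17) = 0.69
  → value = 0.6900
|0.8600 − 0.6900| = 0.170

0.170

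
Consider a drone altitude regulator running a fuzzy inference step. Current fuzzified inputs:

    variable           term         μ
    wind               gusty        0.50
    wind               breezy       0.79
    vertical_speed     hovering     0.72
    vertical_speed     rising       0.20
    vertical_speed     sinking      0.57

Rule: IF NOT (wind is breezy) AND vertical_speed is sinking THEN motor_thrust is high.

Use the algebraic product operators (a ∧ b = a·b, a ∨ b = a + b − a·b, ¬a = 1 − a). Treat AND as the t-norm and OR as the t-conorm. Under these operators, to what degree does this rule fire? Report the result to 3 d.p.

0.120

firing strength: ¬breezy=1−0.79=0.21, sinking=0.57; AND[a·b] → w = 0.1197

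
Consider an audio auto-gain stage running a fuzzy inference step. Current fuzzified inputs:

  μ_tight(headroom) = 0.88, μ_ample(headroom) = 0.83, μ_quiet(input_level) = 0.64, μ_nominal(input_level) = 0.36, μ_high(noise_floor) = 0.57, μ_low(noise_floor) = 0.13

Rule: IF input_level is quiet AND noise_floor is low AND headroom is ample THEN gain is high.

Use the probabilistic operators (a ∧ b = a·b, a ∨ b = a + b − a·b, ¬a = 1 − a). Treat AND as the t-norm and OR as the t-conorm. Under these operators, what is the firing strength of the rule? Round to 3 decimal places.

firing strength: quiet=0.64, low=0.13, ample=0.83; AND[a·b] → w = 0.0691

0.069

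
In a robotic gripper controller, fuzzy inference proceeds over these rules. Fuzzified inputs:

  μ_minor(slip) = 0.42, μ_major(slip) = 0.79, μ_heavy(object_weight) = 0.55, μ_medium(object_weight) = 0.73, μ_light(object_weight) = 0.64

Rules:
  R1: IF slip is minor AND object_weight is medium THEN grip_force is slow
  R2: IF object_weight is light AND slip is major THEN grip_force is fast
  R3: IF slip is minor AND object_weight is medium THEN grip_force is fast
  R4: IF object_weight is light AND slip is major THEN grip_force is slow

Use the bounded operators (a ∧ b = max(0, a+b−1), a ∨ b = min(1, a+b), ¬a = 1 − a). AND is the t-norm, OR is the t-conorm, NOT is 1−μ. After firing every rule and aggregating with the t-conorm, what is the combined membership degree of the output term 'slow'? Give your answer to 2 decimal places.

0.58

R1: minor=0.42, medium=0.73; AND[max(0, a+b−1)] → w = 0.15
R2: light=0.64, major=0.79; AND[max(0, a+b−1)] → w = 0.43
R3: minor=0.42, medium=0.73; AND[max(0, a+b−1)] → w = 0.15
R4: light=0.64, major=0.79; AND[max(0, a+b−1)] → w = 0.43
Rules with consequent 'slow': {R1, R4} → strengths 0.15, 0.43
Aggregate via t-conorm [min(1, a+b)]: 0.58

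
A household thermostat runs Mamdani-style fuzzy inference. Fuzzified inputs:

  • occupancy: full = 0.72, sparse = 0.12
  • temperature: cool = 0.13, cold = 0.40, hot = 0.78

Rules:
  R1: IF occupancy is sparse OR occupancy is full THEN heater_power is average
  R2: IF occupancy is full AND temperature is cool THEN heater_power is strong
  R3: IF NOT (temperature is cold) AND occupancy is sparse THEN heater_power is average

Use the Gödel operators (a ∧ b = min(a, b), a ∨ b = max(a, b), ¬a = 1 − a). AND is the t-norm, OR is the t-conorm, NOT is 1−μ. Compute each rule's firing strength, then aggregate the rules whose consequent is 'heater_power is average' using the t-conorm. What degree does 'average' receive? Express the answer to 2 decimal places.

R1: sparse=0.12, full=0.72; OR[max(a, b)] → w = 0.72
R2: full=0.72, cool=0.13; AND[min(a, b)] → w = 0.13
R3: ¬cold=1−0.40=0.60, sparse=0.12; AND[min(a, b)] → w = 0.12
Rules with consequent 'average': {R1, R3} → strengths 0.72, 0.12
Aggregate via t-conorm [max(a, b)]: 0.72

0.72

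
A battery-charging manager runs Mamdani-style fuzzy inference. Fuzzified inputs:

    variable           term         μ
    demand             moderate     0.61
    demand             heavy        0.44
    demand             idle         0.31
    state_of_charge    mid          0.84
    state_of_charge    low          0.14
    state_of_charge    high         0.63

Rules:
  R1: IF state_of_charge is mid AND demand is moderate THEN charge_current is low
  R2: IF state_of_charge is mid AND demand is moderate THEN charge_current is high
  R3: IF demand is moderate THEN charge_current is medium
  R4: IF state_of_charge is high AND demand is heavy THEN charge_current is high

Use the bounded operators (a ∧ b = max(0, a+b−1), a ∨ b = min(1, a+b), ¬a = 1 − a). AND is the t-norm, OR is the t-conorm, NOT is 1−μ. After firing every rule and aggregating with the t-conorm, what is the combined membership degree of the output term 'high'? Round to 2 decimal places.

0.52

R1: mid=0.84, moderate=0.61; AND[max(0, a+b−1)] → w = 0.45
R2: mid=0.84, moderate=0.61; AND[max(0, a+b−1)] → w = 0.45
R3: moderate=0.61 → w = 0.61
R4: high=0.63, heavy=0.44; AND[max(0, a+b−1)] → w = 0.07
Rules with consequent 'high': {R2, R4} → strengths 0.45, 0.07
Aggregate via t-conorm [min(1, a+b)]: 0.52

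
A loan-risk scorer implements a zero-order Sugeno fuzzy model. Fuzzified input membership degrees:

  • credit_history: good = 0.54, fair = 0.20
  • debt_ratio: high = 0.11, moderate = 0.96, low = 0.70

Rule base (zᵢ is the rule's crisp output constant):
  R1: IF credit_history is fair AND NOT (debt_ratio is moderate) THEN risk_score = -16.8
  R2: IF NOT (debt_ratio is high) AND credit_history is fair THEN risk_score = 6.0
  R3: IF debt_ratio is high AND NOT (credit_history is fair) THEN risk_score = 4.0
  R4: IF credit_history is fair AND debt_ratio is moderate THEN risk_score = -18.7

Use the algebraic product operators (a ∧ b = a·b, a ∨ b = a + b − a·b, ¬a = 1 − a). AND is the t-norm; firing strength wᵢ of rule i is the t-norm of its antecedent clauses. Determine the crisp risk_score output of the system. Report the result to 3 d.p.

R1 (z=-16.8): fair=0.20, ¬moderate=1−0.96=0.04; AND[a·b] → w = 0.0080
R2 (z=6.0): ¬high=1−0.11=0.89, fair=0.20; AND[a·b] → w = 0.1780
R3 (z=4.0): high=0.11, ¬fair=1−0.20=0.80; AND[a·b] → w = 0.0880
R4 (z=-18.7): fair=0.20, moderate=0.96; AND[a·b] → w = 0.1920
Weighted average = (0.0080·-16.8 + 0.1780·6.0 + 0.0880·4.0 + 0.1920·-18.7) / (0.0080 + 0.1780 + 0.0880 + 0.1920)
  = -2.3048 / 0.4660 = -4.946

-4.946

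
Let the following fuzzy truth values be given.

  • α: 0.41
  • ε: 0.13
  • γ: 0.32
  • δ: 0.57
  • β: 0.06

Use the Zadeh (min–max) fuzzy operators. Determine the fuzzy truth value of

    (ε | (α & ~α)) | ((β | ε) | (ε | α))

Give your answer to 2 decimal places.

0.41

~α = 1 − 0.41 = 0.59
α & ~α = min(a, b) on (0.41, 0.59) = 0.41
ε | (α & ~α) = max(a, b) on (0.13, 0.41) = 0.41
β | ε = max(a, b) on (0.06, 0.13) = 0.13
ε | α = max(a, b) on (0.13, 0.41) = 0.41
(β | ε) | (ε | α) = max(a, b) on (0.13, 0.41) = 0.41
(ε | (α & ~α)) | ((β | ε) | (ε | α)) = max(a, b) on (0.41, 0.41) = 0.41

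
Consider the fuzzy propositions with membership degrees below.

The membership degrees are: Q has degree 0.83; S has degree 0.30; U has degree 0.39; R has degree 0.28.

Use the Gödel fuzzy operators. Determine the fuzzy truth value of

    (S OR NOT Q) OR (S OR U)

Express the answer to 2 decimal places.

0.39

NOT Q = 1 − 0.83 = 0.17
S OR NOT Q = max(a, b) on (0.30, 0.17) = 0.30
S OR U = max(a, b) on (0.30, 0.39) = 0.39
(S OR NOT Q) OR (S OR U) = max(a, b) on (0.30, 0.39) = 0.39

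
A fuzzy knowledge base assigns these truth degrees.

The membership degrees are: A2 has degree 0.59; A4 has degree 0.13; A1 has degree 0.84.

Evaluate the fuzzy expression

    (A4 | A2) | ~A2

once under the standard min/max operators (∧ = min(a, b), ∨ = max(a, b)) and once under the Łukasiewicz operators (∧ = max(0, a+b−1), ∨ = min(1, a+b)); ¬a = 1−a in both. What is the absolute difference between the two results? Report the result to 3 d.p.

0.410

Under standard min/max:
  A4 | A2 = max(a, b) on (0.13, 0.59) = 0.59
  ~A2 = 1 − 0.59 = 0.41
  (A4 | A2) | ~A2 = max(a, b) on (0.59, 0.41) = 0.59
  → value = 0.5900
Under Łukasiewicz:
  A4 | A2 = min(1, a+b) on (0.13, 0.59) = 0.72
  ~A2 = 1 − 0.59 = 0.41
  (A4 | A2) | ~A2 = min(1, a+b) on (0.72, 0.41) = 1.00
  → value = 1.0000
|0.5900 − 1.0000| = 0.410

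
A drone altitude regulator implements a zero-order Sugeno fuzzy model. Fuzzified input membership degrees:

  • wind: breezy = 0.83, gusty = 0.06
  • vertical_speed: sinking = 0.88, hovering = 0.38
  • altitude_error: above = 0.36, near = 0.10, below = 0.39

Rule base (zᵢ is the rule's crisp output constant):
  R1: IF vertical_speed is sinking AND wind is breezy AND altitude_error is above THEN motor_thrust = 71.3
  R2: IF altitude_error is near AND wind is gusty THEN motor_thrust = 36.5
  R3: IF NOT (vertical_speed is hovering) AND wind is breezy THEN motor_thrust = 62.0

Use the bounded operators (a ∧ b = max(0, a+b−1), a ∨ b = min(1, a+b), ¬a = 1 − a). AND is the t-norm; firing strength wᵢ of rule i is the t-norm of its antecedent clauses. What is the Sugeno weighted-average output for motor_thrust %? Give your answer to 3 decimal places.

63.252

R1 (z=71.3): sinking=0.88, breezy=0.83, above=0.36; AND[max(0, a+b−1)] → w = 0.07
R2 (z=36.5): near=0.10, gusty=0.06; AND[max(0, a+b−1)] → w = 0.00
R3 (z=62.0): ¬hovering=1−0.38=0.62, breezy=0.83; AND[max(0, a+b−1)] → w = 0.45
Weighted average = (0.07·71.3 + 0.00·36.5 + 0.45·62.0) / (0.07 + 0.00 + 0.45)
  = 32.8910 / 0.5200 = 63.252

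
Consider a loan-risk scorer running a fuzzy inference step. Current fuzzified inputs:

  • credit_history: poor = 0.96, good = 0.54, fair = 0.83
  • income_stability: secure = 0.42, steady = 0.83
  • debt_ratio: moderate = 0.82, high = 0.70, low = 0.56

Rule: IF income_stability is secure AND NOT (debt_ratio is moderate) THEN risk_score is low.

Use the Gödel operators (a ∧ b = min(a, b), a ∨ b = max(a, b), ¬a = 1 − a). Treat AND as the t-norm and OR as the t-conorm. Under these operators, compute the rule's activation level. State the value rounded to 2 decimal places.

firing strength: secure=0.42, ¬moderate=1−0.82=0.18; AND[min(a, b)] → w = 0.18

0.18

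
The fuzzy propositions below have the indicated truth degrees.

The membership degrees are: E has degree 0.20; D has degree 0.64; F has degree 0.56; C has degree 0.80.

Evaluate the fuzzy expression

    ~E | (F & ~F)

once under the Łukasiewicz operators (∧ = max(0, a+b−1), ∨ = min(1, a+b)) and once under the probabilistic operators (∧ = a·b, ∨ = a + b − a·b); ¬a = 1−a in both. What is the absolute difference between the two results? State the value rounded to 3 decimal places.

Under Łukasiewicz:
  ~E = 1 − 0.20 = 0.80
  ~F = 1 − 0.56 = 0.44
  F & ~F = max(0, a+b−1) on (0.56, 0.44) = 0.00
  ~E | (F & ~F) = min(1, a+b) on (0.80, 0.00) = 0.80
  → value = 0.8000
Under probabilistic:
  ~E = 1 − 0.2000 = 0.8000
  ~F = 1 − 0.5600 = 0.4400
  F & ~F = a·b on (0.5600, 0.4400) = 0.2464
  ~E | (F & ~F) = a + b − a·b on (0.8000, 0.2464) = 0.8493
  → value = 0.8493
|0.8000 − 0.8493| = 0.049

0.049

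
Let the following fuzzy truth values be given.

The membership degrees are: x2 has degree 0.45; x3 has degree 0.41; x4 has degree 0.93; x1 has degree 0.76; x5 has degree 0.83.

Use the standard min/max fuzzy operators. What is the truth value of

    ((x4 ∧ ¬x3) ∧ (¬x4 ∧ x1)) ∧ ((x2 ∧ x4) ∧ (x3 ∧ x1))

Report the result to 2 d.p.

0.07

¬x3 = 1 − 0.41 = 0.59
x4 ∧ ¬x3 = min(a, b) on (0.93, 0.59) = 0.59
¬x4 = 1 − 0.93 = 0.07
¬x4 ∧ x1 = min(a, b) on (0.07, 0.76) = 0.07
(x4 ∧ ¬x3) ∧ (¬x4 ∧ x1) = min(a, b) on (0.59, 0.07) = 0.07
x2 ∧ x4 = min(a, b) on (0.45, 0.93) = 0.45
x3 ∧ x1 = min(a, b) on (0.41, 0.76) = 0.41
(x2 ∧ x4) ∧ (x3 ∧ x1) = min(a, b) on (0.45, 0.41) = 0.41
((x4 ∧ ¬x3) ∧ (¬x4 ∧ x1)) ∧ ((x2 ∧ x4) ∧ (x3 ∧ x1)) = min(a, b) on (0.07, 0.41) = 0.07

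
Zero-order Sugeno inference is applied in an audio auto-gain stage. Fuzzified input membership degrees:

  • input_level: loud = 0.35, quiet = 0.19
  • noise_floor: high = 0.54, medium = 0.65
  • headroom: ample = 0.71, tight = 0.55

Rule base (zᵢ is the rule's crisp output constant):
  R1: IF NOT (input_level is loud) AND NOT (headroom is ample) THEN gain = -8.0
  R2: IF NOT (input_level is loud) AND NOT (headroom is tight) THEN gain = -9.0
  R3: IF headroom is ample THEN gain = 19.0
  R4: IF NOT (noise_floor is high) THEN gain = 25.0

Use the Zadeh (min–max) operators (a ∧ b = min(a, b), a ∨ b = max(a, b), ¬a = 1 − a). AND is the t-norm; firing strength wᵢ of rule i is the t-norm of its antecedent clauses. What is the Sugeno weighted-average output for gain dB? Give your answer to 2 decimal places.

R1 (z=-8.0): ¬loud=1−0.35=0.65, ¬ample=1−0.71=0.29; AND[min(a, b)] → w = 0.29
R2 (z=-9.0): ¬loud=1−0.35=0.65, ¬tight=1−0.55=0.45; AND[min(a, b)] → w = 0.45
R3 (z=19.0): ample=0.71 → w = 0.71
R4 (z=25.0): ¬high=1−0.54=0.46 → w = 0.46
Weighted average = (0.29·-8.0 + 0.45·-9.0 + 0.71·19.0 + 0.46·25.0) / (0.29 + 0.45 + 0.71 + 0.46)
  = 18.6200 / 1.9100 = 9.75

9.75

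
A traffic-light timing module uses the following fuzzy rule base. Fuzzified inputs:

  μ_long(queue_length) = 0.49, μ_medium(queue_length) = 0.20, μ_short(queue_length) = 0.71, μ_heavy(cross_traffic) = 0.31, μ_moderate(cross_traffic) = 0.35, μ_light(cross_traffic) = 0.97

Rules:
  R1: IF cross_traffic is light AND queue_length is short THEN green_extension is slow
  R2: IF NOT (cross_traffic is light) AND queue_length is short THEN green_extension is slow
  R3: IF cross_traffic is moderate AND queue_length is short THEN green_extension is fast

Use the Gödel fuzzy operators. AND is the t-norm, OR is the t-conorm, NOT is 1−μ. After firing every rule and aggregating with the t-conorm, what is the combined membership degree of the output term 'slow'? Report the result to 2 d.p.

0.71

R1: light=0.97, short=0.71; AND[min(a, b)] → w = 0.71
R2: ¬light=1−0.97=0.03, short=0.71; AND[min(a, b)] → w = 0.03
R3: moderate=0.35, short=0.71; AND[min(a, b)] → w = 0.35
Rules with consequent 'slow': {R1, R2} → strengths 0.71, 0.03
Aggregate via t-conorm [max(a, b)]: 0.71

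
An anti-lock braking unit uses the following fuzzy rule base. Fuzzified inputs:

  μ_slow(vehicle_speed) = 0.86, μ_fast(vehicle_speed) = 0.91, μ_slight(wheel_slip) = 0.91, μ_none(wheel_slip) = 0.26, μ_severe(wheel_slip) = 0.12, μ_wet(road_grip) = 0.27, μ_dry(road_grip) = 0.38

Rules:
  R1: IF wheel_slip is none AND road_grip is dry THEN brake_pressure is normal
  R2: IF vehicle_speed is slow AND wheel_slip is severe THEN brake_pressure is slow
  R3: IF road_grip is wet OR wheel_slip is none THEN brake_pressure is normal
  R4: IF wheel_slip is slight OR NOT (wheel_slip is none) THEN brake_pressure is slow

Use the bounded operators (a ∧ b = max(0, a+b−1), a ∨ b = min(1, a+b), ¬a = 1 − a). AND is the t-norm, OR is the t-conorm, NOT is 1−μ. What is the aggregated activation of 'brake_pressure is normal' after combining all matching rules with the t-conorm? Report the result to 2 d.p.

0.53

R1: none=0.26, dry=0.38; AND[max(0, a+b−1)] → w = 0.00
R2: slow=0.86, severe=0.12; AND[max(0, a+b−1)] → w = 0.00
R3: wet=0.27, none=0.26; OR[min(1, a+b)] → w = 0.53
R4: slight=0.91, ¬none=1−0.26=0.74; OR[min(1, a+b)] → w = 1.00
Rules with consequent 'normal': {R1, R3} → strengths 0.00, 0.53
Aggregate via t-conorm [min(1, a+b)]: 0.53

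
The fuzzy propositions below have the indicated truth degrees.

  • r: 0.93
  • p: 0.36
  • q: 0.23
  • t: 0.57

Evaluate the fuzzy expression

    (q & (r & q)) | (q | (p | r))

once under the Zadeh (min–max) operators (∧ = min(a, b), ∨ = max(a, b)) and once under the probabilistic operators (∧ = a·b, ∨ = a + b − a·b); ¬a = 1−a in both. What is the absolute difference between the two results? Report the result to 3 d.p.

0.037

Under Zadeh (min–max):
  r & q = min(a, b) on (0.93, 0.23) = 0.23
  q & (r & q) = min(a, b) on (0.23, 0.23) = 0.23
  p | r = max(a, b) on (0.36, 0.93) = 0.93
  q | (p | r) = max(a, b) on (0.23, 0.93) = 0.93
  (q & (r & q)) | (q | (p | r)) = max(a, b) on (0.23, 0.93) = 0.93
  → value = 0.9300
Under probabilistic:
  r & q = a·b on (0.9300, 0.2300) = 0.2139
  q & (r & q) = a·b on (0.2300, 0.2139) = 0.0492
  p | r = a + b − a·b on (0.3600, 0.9300) = 0.9552
  q | (p | r) = a + b − a·b on (0.2300, 0.9552) = 0.9655
  (q & (r & q)) | (q | (p | r)) = a + b − a·b on (0.0492, 0.9655) = 0.9672
  → value = 0.9672
|0.9300 − 0.9672| = 0.037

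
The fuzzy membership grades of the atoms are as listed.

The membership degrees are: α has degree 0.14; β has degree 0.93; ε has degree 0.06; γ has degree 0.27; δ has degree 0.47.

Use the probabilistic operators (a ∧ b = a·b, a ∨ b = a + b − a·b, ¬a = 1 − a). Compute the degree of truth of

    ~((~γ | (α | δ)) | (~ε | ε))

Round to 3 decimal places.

0.007

~γ = 1 − 0.2700 = 0.7300
α | δ = a + b − a·b on (0.1400, 0.4700) = 0.5442
~γ | (α | δ) = a + b − a·b on (0.7300, 0.5442) = 0.8769
~ε = 1 − 0.0600 = 0.9400
~ε | ε = a + b − a·b on (0.9400, 0.0600) = 0.9436
(~γ | (α | δ)) | (~ε | ε) = a + b − a·b on (0.8769, 0.9436) = 0.9931
~((~γ | (α | δ)) | (~ε | ε)) = 1 − 0.9931 = 0.0069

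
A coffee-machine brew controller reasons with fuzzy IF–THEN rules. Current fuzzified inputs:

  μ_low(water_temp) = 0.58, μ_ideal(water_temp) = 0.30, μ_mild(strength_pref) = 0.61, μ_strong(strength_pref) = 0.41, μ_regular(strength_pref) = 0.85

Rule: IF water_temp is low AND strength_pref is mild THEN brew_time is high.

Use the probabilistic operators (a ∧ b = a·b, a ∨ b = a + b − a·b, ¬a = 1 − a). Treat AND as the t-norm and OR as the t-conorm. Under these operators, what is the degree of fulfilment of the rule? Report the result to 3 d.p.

firing strength: low=0.58, mild=0.61; AND[a·b] → w = 0.3538

0.354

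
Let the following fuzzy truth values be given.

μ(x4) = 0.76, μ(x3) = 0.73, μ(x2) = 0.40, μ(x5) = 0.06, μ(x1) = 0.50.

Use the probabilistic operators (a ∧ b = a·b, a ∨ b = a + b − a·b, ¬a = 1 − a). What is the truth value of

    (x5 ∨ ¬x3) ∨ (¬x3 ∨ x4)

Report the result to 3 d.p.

¬x3 = 1 − 0.7300 = 0.2700
x5 ∨ ¬x3 = a + b − a·b on (0.0600, 0.2700) = 0.3138
¬x3 = 1 − 0.7300 = 0.2700
¬x3 ∨ x4 = a + b − a·b on (0.2700, 0.7600) = 0.8248
(x5 ∨ ¬x3) ∨ (¬x3 ∨ x4) = a + b − a·b on (0.3138, 0.8248) = 0.8798

0.880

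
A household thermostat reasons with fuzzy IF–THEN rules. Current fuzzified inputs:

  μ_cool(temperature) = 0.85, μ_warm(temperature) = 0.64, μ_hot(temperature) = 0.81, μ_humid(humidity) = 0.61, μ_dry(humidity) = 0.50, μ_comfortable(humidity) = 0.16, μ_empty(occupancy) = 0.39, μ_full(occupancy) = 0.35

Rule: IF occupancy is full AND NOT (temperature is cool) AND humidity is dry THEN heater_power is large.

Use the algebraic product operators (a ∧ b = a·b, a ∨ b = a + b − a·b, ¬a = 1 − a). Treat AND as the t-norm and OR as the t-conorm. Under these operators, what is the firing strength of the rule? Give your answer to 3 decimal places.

firing strength: full=0.35, ¬cool=1−0.85=0.15, dry=0.50; AND[a·b] → w = 0.0263

0.026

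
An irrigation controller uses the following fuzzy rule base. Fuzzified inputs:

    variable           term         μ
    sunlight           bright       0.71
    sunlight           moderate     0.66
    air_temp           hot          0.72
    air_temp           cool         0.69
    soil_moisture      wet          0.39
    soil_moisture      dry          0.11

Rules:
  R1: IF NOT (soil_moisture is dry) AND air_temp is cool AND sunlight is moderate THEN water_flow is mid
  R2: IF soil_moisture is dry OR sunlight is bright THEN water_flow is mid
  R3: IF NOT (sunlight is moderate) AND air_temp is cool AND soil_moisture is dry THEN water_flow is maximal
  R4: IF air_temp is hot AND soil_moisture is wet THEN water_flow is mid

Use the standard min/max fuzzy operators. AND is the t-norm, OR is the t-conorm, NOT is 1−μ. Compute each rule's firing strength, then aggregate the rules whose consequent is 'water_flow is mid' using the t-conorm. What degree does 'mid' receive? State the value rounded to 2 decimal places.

0.71

R1: ¬dry=1−0.11=0.89, cool=0.69, moderate=0.66; AND[min(a, b)] → w = 0.66
R2: dry=0.11, bright=0.71; OR[max(a, b)] → w = 0.71
R3: ¬moderate=1−0.66=0.34, cool=0.69, dry=0.11; AND[min(a, b)] → w = 0.11
R4: hot=0.72, wet=0.39; AND[min(a, b)] → w = 0.39
Rules with consequent 'mid': {R1, R2, R4} → strengths 0.66, 0.71, 0.39
Aggregate via t-conorm [max(a, b)]: 0.71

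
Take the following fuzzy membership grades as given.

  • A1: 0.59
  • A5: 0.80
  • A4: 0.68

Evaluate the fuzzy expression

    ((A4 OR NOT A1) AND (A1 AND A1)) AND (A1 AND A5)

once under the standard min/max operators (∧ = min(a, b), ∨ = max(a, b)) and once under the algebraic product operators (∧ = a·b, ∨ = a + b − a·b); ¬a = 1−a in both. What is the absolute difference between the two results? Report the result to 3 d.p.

0.457

Under standard min/max:
  NOT A1 = 1 − 0.59 = 0.41
  A4 OR NOT A1 = max(a, b) on (0.68, 0.41) = 0.68
  A1 AND A1 = min(a, b) on (0.59, 0.59) = 0.59
  (A4 OR NOT A1) AND (A1 AND A1) = min(a, b) on (0.68, 0.59) = 0.59
  A1 AND A5 = min(a, b) on (0.59, 0.80) = 0.59
  ((A4 OR NOT A1) AND (A1 AND A1)) AND (A1 AND A5) = min(a, b) on (0.59, 0.59) = 0.59
  → value = 0.5900
Under algebraic product:
  NOT A1 = 1 − 0.5900 = 0.4100
  A4 OR NOT A1 = a + b − a·b on (0.6800, 0.4100) = 0.8112
  A1 AND A1 = a·b on (0.5900, 0.5900) = 0.3481
  (A4 OR NOT A1) AND (A1 AND A1) = a·b on (0.8112, 0.3481) = 0.2824
  A1 AND A5 = a·b on (0.5900, 0.8000) = 0.4720
  ((A4 OR NOT A1) AND (A1 AND A1)) AND (A1 AND A5) = a·b on (0.2824, 0.4720) = 0.1333
  → value = 0.1333
|0.5900 − 0.1333| = 0.457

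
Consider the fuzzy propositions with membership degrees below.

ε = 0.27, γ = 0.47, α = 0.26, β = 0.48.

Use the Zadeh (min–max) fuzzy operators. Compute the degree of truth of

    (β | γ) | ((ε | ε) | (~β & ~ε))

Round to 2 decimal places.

β | γ = max(a, b) on (0.48, 0.47) = 0.48
ε | ε = max(a, b) on (0.27, 0.27) = 0.27
~β = 1 − 0.48 = 0.52
~ε = 1 − 0.27 = 0.73
~β & ~ε = min(a, b) on (0.52, 0.73) = 0.52
(ε | ε) | (~β & ~ε) = max(a, b) on (0.27, 0.52) = 0.52
(β | γ) | ((ε | ε) | (~β & ~ε)) = max(a, b) on (0.48, 0.52) = 0.52

0.52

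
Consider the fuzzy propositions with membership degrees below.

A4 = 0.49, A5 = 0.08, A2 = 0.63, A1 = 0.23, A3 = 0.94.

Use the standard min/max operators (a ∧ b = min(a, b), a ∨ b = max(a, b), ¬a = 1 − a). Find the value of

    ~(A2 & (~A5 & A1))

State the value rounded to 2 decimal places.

0.77

~A5 = 1 − 0.08 = 0.92
~A5 & A1 = min(a, b) on (0.92, 0.23) = 0.23
A2 & (~A5 & A1) = min(a, b) on (0.63, 0.23) = 0.23
~(A2 & (~A5 & A1)) = 1 − 0.23 = 0.77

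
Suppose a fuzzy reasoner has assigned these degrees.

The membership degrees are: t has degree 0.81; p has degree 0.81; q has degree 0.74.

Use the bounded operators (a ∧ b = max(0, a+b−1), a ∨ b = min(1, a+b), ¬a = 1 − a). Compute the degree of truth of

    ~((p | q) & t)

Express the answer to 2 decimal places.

0.19

p | q = min(1, a+b) on (0.81, 0.74) = 1.00
(p | q) & t = max(0, a+b−1) on (1.00, 0.81) = 0.81
~((p | q) & t) = 1 − 0.81 = 0.19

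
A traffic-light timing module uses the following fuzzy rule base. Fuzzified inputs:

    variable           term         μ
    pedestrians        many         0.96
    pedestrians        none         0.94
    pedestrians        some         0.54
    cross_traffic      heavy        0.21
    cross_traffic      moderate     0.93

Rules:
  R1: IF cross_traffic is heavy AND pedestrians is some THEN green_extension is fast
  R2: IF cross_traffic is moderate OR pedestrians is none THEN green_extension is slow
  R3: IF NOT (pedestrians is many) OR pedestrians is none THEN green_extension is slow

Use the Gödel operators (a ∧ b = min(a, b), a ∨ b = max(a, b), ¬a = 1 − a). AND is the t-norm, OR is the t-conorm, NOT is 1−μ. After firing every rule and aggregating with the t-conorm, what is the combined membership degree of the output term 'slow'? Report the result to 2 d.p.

0.94

R1: heavy=0.21, some=0.54; AND[min(a, b)] → w = 0.21
R2: moderate=0.93, none=0.94; OR[max(a, b)] → w = 0.94
R3: ¬many=1−0.96=0.04, none=0.94; OR[max(a, b)] → w = 0.94
Rules with consequent 'slow': {R2, R3} → strengths 0.94, 0.94
Aggregate via t-conorm [max(a, b)]: 0.94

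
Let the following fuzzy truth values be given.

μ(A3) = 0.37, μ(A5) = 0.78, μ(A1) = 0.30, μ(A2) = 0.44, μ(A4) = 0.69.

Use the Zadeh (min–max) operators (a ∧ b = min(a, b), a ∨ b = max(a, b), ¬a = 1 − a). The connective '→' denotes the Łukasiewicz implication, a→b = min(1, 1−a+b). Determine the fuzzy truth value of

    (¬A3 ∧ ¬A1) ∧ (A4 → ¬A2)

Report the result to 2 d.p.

¬A3 = 1 − 0.37 = 0.63
¬A1 = 1 − 0.30 = 0.70
¬A3 ∧ ¬A1 = min(a, b) on (0.63, 0.70) = 0.63
¬A2 = 1 − 0.44 = 0.56
A4 → ¬A2  [Łukasiewicz: min(1, 1−a+b)] with a=0.69, b=0.56 → 0.87
(¬A3 ∧ ¬A1) ∧ (A4 → ¬A2) = min(a, b) on (0.63, 0.87) = 0.63

0.63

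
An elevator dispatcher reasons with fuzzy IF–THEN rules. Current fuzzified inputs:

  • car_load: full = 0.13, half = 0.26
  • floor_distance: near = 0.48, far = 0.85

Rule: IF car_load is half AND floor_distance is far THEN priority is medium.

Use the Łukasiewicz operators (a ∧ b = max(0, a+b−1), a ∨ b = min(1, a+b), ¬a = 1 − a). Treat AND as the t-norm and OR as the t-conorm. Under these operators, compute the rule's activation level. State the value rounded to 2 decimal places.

0.11

firing strength: half=0.26, far=0.85; AND[max(0, a+b−1)] → w = 0.11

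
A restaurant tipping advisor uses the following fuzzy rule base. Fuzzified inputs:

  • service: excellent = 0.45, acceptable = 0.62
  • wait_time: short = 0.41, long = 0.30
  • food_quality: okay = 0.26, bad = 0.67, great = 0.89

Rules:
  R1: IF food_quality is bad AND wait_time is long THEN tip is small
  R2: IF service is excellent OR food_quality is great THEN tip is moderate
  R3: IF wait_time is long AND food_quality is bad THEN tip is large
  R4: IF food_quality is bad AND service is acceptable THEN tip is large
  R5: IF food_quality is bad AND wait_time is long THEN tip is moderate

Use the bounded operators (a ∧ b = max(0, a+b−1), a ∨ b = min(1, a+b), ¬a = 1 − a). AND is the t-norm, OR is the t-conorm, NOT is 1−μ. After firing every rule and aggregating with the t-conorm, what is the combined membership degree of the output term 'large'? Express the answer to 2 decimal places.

R1: bad=0.67, long=0.30; AND[max(0, a+b−1)] → w = 0.00
R2: excellent=0.45, great=0.89; OR[min(1, a+b)] → w = 1.00
R3: long=0.30, bad=0.67; AND[max(0, a+b−1)] → w = 0.00
R4: bad=0.67, acceptable=0.62; AND[max(0, a+b−1)] → w = 0.29
R5: bad=0.67, long=0.30; AND[max(0, a+b−1)] → w = 0.00
Rules with consequent 'large': {R3, R4} → strengths 0.00, 0.29
Aggregate via t-conorm [min(1, a+b)]: 0.29

0.29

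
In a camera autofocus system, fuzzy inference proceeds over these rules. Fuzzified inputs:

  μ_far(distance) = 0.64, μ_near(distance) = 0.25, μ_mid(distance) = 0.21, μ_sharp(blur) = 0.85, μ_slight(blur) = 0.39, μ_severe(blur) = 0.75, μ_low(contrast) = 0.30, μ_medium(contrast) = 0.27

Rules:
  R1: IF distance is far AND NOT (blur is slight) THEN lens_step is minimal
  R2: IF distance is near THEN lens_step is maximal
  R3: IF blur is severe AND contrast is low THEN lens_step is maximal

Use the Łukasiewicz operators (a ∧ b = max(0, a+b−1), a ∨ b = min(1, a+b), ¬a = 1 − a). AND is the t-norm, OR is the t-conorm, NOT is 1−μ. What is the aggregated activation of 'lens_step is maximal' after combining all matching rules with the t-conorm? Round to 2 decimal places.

0.30

R1: far=0.64, ¬slight=1−0.39=0.61; AND[max(0, a+b−1)] → w = 0.25
R2: near=0.25 → w = 0.25
R3: severe=0.75, low=0.30; AND[max(0, a+b−1)] → w = 0.05
Rules with consequent 'maximal': {R2, R3} → strengths 0.25, 0.05
Aggregate via t-conorm [min(1, a+b)]: 0.30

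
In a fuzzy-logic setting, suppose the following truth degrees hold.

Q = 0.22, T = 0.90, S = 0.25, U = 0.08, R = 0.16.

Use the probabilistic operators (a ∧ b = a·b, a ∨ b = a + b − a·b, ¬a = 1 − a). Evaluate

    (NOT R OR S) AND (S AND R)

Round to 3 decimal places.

NOT R = 1 − 0.1600 = 0.8400
NOT R OR S = a + b − a·b on (0.8400, 0.2500) = 0.8800
S AND R = a·b on (0.2500, 0.1600) = 0.0400
(NOT R OR S) AND (S AND R) = a·b on (0.8800, 0.0400) = 0.0352

0.035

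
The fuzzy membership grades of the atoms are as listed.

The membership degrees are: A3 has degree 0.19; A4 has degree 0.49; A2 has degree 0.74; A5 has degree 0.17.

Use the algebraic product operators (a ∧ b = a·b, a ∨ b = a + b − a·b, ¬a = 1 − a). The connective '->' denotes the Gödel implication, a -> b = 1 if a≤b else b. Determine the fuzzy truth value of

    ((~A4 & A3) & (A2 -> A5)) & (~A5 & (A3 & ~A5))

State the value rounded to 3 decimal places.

~A4 = 1 − 0.4900 = 0.5100
~A4 & A3 = a·b on (0.5100, 0.1900) = 0.0969
A2 -> A5  [Gödel: 1 if a≤b else b] with a=0.7400, b=0.1700 → 0.1700
(~A4 & A3) & (A2 -> A5) = a·b on (0.0969, 0.1700) = 0.0165
~A5 = 1 − 0.1700 = 0.8300
~A5 = 1 − 0.1700 = 0.8300
A3 & ~A5 = a·b on (0.1900, 0.8300) = 0.1577
~A5 & (A3 & ~A5) = a·b on (0.8300, 0.1577) = 0.1309
((~A4 & A3) & (A2 -> A5)) & (~A5 & (A3 & ~A5)) = a·b on (0.0165, 0.1309) = 0.0022

0.002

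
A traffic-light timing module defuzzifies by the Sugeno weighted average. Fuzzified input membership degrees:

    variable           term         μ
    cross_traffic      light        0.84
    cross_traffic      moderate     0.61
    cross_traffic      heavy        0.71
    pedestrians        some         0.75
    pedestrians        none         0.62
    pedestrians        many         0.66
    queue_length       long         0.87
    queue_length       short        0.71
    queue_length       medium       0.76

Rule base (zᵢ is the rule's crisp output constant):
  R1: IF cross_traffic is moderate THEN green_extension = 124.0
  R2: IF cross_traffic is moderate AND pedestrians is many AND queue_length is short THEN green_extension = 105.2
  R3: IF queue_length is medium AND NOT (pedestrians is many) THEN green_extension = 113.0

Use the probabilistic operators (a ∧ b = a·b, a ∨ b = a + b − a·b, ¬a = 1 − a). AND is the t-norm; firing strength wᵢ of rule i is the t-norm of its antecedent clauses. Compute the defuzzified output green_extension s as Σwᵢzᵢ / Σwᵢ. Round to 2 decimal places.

116.88

R1 (z=124.0): moderate=0.61 → w = 0.6100
R2 (z=105.2): moderate=0.61, many=0.66, short=0.71; AND[a·b] → w = 0.2858
R3 (z=113.0): medium=0.76, ¬many=1−0.66=0.34; AND[a·b] → w = 0.2584
Weighted average = (0.6100·124.0 + 0.2858·105.2 + 0.2584·113.0) / (0.6100 + 0.2858 + 0.2584)
  = 134.9102 / 1.1542 = 116.88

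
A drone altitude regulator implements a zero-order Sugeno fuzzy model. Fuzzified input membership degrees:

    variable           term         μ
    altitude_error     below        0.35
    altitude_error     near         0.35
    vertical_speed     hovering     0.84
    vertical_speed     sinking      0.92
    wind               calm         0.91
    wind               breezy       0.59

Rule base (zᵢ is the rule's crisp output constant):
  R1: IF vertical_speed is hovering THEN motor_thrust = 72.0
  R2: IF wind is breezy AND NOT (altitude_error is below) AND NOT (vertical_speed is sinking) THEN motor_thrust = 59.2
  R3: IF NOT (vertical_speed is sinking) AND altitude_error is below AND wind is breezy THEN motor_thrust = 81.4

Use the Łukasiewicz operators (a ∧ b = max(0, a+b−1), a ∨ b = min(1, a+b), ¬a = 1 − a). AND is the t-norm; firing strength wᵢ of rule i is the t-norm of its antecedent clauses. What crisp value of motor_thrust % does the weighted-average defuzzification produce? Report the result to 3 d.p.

72.000

R1 (z=72.0): hovering=0.84 → w = 0.84
R2 (z=59.2): breezy=0.59, ¬below=1−0.35=0.65, ¬sinking=1−0.92=0.08; AND[max(0, a+b−1)] → w = 0.00
R3 (z=81.4): ¬sinking=1−0.92=0.08, below=0.35, breezy=0.59; AND[max(0, a+b−1)] → w = 0.00
Weighted average = (0.84·72.0 + 0.00·59.2 + 0.00·81.4) / (0.84 + 0.00 + 0.00)
  = 60.4800 / 0.8400 = 72.000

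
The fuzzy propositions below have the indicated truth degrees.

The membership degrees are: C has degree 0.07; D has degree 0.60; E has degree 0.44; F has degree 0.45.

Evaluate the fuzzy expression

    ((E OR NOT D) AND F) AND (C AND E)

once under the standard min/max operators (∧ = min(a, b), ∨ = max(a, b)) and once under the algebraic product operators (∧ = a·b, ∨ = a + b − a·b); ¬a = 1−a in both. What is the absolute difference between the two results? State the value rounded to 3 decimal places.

0.061

Under standard min/max:
  NOT D = 1 − 0.60 = 0.40
  E OR NOT D = max(a, b) on (0.44, 0.40) = 0.44
  (E OR NOT D) AND F = min(a, b) on (0.44, 0.45) = 0.44
  C AND E = min(a, b) on (0.07, 0.44) = 0.07
  ((E OR NOT D) AND F) AND (C AND E) = min(a, b) on (0.44, 0.07) = 0.07
  → value = 0.0700
Under algebraic product:
  NOT D = 1 − 0.6000 = 0.4000
  E OR NOT D = a + b − a·b on (0.4400, 0.4000) = 0.6640
  (E OR NOT D) AND F = a·b on (0.6640, 0.4500) = 0.2988
  C AND E = a·b on (0.0700, 0.4400) = 0.0308
  ((E OR NOT D) AND F) AND (C AND E) = a·b on (0.2988, 0.0308) = 0.0092
  → value = 0.0092
|0.0700 − 0.0092| = 0.061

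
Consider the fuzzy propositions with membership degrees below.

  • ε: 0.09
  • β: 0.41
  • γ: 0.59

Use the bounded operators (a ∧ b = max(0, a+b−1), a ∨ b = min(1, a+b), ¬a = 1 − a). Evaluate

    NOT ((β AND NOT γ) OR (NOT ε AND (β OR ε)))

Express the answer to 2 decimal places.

0.59

NOT γ = 1 − 0.59 = 0.41
β AND NOT γ = max(0, a+b−1) on (0.41, 0.41) = 0.00
NOT ε = 1 − 0.09 = 0.91
β OR ε = min(1, a+b) on (0.41, 0.09) = 0.50
NOT ε AND (β OR ε) = max(0, a+b−1) on (0.91, 0.50) = 0.41
(β AND NOT γ) OR (NOT ε AND (β OR ε)) = min(1, a+b) on (0.00, 0.41) = 0.41
NOT ((β AND NOT γ) OR (NOT ε AND (β OR ε))) = 1 − 0.41 = 0.59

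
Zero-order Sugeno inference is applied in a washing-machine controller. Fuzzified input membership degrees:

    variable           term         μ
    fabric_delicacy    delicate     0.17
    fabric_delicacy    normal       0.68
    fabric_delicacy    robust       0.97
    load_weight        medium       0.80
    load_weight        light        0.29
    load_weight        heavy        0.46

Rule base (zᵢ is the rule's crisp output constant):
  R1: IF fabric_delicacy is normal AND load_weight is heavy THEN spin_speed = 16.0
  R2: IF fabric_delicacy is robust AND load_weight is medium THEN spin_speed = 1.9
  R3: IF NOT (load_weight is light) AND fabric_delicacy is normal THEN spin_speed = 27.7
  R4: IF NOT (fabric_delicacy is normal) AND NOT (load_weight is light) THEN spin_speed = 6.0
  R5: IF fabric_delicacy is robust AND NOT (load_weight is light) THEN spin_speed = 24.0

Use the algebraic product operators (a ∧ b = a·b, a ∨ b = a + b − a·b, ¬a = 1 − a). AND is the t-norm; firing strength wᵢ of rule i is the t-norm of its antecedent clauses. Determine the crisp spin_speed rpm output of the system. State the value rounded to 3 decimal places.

15.174

R1 (z=16.0): normal=0.68, heavy=0.46; AND[a·b] → w = 0.3128
R2 (z=1.9): robust=0.97, medium=0.80; AND[a·b] → w = 0.7760
R3 (z=27.7): ¬light=1−0.29=0.71, normal=0.68; AND[a·b] → w = 0.4828
R4 (z=6.0): ¬normal=1−0.68=0.32, ¬light=1−0.29=0.71; AND[a·b] → w = 0.2272
R5 (z=24.0): robust=0.97, ¬light=1−0.29=0.71; AND[a·b] → w = 0.6887
Weighted average = (0.3128·16.0 + 0.7760·1.9 + 0.4828·27.7 + 0.2272·6.0 + 0.6887·24.0) / (0.3128 + 0.7760 + 0.4828 + 0.2272 + 0.6887)
  = 37.7448 / 2.4875 = 15.174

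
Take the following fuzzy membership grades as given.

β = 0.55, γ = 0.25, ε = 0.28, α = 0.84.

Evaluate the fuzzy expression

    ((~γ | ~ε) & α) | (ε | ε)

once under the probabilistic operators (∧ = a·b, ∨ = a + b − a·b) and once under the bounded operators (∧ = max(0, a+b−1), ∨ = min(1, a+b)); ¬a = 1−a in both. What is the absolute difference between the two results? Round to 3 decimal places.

0.113

Under probabilistic:
  ~γ = 1 − 0.2500 = 0.7500
  ~ε = 1 − 0.2800 = 0.7200
  ~γ | ~ε = a + b − a·b on (0.7500, 0.7200) = 0.9300
  (~γ | ~ε) & α = a·b on (0.9300, 0.8400) = 0.7812
  ε | ε = a + b − a·b on (0.2800, 0.2800) = 0.4816
  ((~γ | ~ε) & α) | (ε | ε) = a + b − a·b on (0.7812, 0.4816) = 0.8866
  → value = 0.8866
Under bounded:
  ~γ = 1 − 0.25 = 0.75
  ~ε = 1 − 0.28 = 0.72
  ~γ | ~ε = min(1, a+b) on (0.75, 0.72) = 1.00
  (~γ | ~ε) & α = max(0, a+b−1) on (1.00, 0.84) = 0.84
  ε | ε = min(1, a+b) on (0.28, 0.28) = 0.56
  ((~γ | ~ε) & α) | (ε | ε) = min(1, a+b) on (0.84, 0.56) = 1.00
  → value = 1.0000
|0.8866 − 1.0000| = 0.113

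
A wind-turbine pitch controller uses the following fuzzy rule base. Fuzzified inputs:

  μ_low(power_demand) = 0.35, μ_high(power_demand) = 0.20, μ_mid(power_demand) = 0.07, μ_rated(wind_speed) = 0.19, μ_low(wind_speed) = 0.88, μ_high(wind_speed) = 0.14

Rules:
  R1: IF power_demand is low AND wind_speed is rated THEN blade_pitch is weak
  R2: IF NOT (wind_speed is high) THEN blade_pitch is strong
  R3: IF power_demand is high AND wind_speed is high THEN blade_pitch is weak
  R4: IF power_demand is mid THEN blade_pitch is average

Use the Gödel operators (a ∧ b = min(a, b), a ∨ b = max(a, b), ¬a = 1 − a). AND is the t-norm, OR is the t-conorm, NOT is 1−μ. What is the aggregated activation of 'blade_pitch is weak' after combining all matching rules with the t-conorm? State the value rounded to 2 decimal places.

R1: low=0.35, rated=0.19; AND[min(a, b)] → w = 0.19
R2: ¬high=1−0.14=0.86 → w = 0.86
R3: high=0.20, high=0.14; AND[min(a, b)] → w = 0.14
R4: mid=0.07 → w = 0.07
Rules with consequent 'weak': {R1, R3} → strengths 0.19, 0.14
Aggregate via t-conorm [max(a, b)]: 0.19

0.19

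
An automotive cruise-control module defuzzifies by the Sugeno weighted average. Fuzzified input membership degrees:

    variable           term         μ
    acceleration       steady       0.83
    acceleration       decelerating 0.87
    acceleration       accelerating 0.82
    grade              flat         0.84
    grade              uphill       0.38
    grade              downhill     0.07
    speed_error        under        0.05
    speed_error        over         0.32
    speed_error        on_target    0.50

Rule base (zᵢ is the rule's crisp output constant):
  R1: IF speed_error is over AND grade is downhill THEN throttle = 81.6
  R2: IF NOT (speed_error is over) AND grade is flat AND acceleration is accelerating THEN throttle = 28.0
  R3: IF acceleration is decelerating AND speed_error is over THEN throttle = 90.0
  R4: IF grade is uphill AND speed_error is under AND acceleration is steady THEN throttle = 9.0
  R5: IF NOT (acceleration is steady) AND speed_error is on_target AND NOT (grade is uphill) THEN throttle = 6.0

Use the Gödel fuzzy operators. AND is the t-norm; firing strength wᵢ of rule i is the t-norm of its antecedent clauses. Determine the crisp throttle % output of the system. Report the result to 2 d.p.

R1 (z=81.6): over=0.32, downhill=0.07; AND[min(a, b)] → w = 0.07
R2 (z=28.0): ¬over=1−0.32=0.68, flat=0.84, accelerating=0.82; AND[min(a, b)] → w = 0.68
R3 (z=90.0): decelerating=0.87, over=0.32; AND[min(a, b)] → w = 0.32
R4 (z=9.0): uphill=0.38, under=0.05, steady=0.83; AND[min(a, b)] → w = 0.05
R5 (z=6.0): ¬steady=1−0.83=0.17, on_target=0.50, ¬uphill=1−0.38=0.62; AND[min(a, b)] → w = 0.17
Weighted average = (0.07·81.6 + 0.68·28.0 + 0.32·90.0 + 0.05·9.0 + 0.17·6.0) / (0.07 + 0.68 + 0.32 + 0.05 + 0.17)
  = 55.0220 / 1.2900 = 42.65

42.65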